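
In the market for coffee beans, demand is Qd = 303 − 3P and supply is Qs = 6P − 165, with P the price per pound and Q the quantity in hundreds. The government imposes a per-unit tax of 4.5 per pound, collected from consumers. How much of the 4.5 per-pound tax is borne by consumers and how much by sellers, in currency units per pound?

Consumers bear 3 per pound; sellers bear 1.5 per pound.

Before the tax: set 303 − 3P = 6P − 165 → P* = 52, Q* = 147.
With the tax collected from consumers, demand (in seller-price terms) shifts: Qd = 303 − 3(P + 4.5).
New equilibrium: consumers pay 55, sellers receive 50.5, Q = 138. (Wedge: Pb − Ps = 4.5.)
Burden on consumers: 3; on sellers: 1.5. (They sum to 4.5.)
The less price-elastic side of the market bears the larger share of a per-unit tax.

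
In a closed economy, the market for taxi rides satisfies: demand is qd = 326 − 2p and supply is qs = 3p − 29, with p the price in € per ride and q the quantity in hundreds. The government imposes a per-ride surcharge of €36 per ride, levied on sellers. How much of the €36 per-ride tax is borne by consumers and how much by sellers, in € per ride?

Consumers bear €21.6 per ride; sellers bear €14.4 per ride.

Without the tax, 326 − 2p = 3p − 29 gives 5p = 355, so p* = €71 and q* = 184.
With the tax collected from sellers, supply shifts: qs = 3(p − 36) − 29.
Solving gives q = 140.8 with consumers paying €92.6 and sellers receiving €56.6 (the €36 wedge).
Burden on consumers: €21.6; on sellers: €14.4. (They sum to €36.)
The less price-elastic side of the market bears the larger share of a per-unit tax.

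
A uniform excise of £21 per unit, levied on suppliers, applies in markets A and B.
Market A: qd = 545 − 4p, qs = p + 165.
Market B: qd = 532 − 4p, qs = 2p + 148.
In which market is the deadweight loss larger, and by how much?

Market B, by £117.6.

Market A: pre-tax p* = £76, q* = 241; post-tax q = 224.2; deadweight loss = £176.4.
Market B: pre-tax p* = £64, q* = 276; post-tax q = 248; deadweight loss = £294.
Difference: £176.4 vs £294 → market B is larger by £117.6.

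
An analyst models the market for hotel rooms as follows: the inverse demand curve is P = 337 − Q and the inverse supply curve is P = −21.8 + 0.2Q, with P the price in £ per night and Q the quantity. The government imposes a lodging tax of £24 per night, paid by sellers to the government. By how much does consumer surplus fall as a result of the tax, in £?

Consumer surplus falls by £5780.

Inverting to Q(P) form: Qd = 337 − P; Qs = 5P + 109.
Without the tax, 337 − P = 5P + 109 gives 6P = 228, so P* = £38 and Q* = 299.
With the tax collected from sellers, supply shifts: Qs = 5(P − 24) + 109.
New equilibrium: buyers pay £58, sellers receive £34, Q = 279. (Wedge: Pb − Ps = 24.)
ΔCS is the trapezoid between Q = 279 and Q = 299 of height £20: ½ · (299 + 279) · 20 = £5780.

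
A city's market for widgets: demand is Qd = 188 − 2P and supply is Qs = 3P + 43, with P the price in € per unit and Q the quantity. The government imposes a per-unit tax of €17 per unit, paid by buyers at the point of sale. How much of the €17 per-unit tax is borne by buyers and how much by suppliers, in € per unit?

Buyers bear €10.2 per unit; suppliers bear €6.8 per unit.

Before the tax: set 188 − 2P = 3P + 43 → P* = €29, Q* = 130.
With the tax collected from buyers, demand (in seller-price terms) shifts: Qd = 188 − 2(P + 17).
New equilibrium: buyers pay €39.2, suppliers receive €22.2, Q = 109.6. (Wedge: Pb − Ps = 17.)
Burden on buyers: €10.2; on suppliers: €6.8. (They sum to €17.)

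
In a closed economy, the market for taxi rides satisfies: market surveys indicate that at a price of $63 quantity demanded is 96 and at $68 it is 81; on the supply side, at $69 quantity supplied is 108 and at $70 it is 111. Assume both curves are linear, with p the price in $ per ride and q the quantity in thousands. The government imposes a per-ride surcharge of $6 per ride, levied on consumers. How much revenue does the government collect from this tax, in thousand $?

Demand slope: (81 − 96)/(68 − 63) = -3, so qd = 285 − 3p.
Supply slope: (111 − 108)/(70 − 69) = 3, so qs = 3p − 99.
Without the tax, 285 − 3p = 3p − 99 gives 6p = 384, so p* = $64 and q* = 93.
With the tax collected from consumers, demand (in seller-price terms) shifts: qd = 285 − 3(p + 6).
New equilibrium: consumers pay $67, producers receive $61, q = 84. (Wedge: pb − ps = 6.)
Revenue = t · Q = 6 · 84 = $504.

Tax revenue = $504 thousand.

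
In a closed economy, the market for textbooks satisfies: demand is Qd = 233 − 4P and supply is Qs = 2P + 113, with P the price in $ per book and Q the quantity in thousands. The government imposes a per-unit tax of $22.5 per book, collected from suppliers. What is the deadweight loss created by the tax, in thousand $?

Without the tax, 233 − 4P = 2P + 113 gives 6P = 120, so P* = $20 and Q* = 153.
With the tax collected from suppliers, supply shifts: Qs = 2(P − 22.5) + 113.
Solving gives Q = 123 with consumers paying $27.5 and suppliers receiving $5 (the $22.5 wedge).
Quantity falls by |ΔQ| = |153 − 123| = 30.
DWL = ½ · t · |ΔQ| = ½ · 22.5 · 30 = $337.5.

Deadweight loss = $337.5 thousand.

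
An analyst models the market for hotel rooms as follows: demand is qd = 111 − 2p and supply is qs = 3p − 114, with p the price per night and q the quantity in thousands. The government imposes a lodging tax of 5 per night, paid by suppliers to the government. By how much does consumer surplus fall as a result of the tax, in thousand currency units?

Without the tax, 111 − 2p = 3p − 114 gives 5p = 225, so p* = 45 and q* = 21.
With the tax collected from suppliers, supply shifts: qs = 3(p − 5) − 114.
Solving gives q = 15 with buyers paying 48 and suppliers receiving 43 (the 5 wedge).
ΔCS is the trapezoid between Q = 15 and Q = 21 of height 3: ½ · (21 + 15) · 3 = 54.

Consumer surplus falls by 54 thousand.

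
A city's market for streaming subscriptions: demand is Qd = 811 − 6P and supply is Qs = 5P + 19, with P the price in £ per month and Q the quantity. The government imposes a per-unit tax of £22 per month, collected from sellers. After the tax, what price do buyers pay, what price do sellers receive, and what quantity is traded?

Buyers pay £82; sellers receive £60; quantity = 319.

Before the tax: set 811 − 6P = 5P + 19 → P* = £72, Q* = 379.
With the tax collected from sellers, supply shifts: Qs = 5(P − 22) + 19.
Solving gives Q = 319 with buyers paying £82 and sellers receiving £60 (the £22 wedge).
The less price-elastic side of the market bears the larger share of a per-unit tax.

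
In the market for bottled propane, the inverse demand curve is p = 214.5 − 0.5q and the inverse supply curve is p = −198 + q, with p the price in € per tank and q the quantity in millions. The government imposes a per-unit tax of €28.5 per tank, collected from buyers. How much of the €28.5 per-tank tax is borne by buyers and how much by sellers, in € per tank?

Inverting to q(p) form: qd = 429 − 2p; qs = p + 198.
Without the tax, 429 − 2p = p + 198 gives 3p = 231, so p* = €77 and q* = 275.
With the tax collected from buyers, demand (in seller-price terms) shifts: qd = 429 − 2(p + 28.5).
New equilibrium: buyers pay €86.5, sellers receive €58, q = 256. (Wedge: pb − ps = 28.5.)
Burden on buyers: €9.5; on sellers: €19. (They sum to €28.5.)

Buyers bear €9.5 per tank; sellers bear €19 per tank.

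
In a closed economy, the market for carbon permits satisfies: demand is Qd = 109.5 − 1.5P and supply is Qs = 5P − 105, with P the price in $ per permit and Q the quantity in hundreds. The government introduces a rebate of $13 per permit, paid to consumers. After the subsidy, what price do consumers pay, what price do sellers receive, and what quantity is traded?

Without the subsidy, 109.5 − 1.5P = 5P − 105 gives 6.5P = 214.5, so P* = $33 and Q* = 60.
With a per-unit subsidy paid to consumers, each effectively pays P − 13, so demand becomes Qd = 109.5 − 1.5(P − 13).
Solving gives Q = 75 with consumers paying $23 and sellers receiving $36 (the $13 wedge).

Consumers pay $23; sellers receive $36; quantity = 75.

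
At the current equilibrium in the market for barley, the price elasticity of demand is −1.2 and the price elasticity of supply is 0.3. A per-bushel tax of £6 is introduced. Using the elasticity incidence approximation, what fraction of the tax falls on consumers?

Consumers' share ≈ 0.2.

Incidence ratio: consumers' share ≈ εs / (εs + |εd|) = 0.3 / (0.3 + 1.2) = 0.2.
Supply is the less elastic side, so consumers bear the smaller share.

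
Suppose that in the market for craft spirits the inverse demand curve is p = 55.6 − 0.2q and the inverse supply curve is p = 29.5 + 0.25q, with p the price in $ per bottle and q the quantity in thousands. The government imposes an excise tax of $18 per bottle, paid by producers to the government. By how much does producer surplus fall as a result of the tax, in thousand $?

Rewrite in direct form: qd = 278 − 5p and qs = 4p − 118.
Without the tax, 278 − 5p = 4p − 118 gives 9p = 396, so p* = $44 and q* = 58.
With the tax collected from producers, supply shifts: qs = 4(p − 18) − 118.
Solving gives q = 18 with consumers paying $52 and producers receiving $34 (the $18 wedge).
ΔPS is the trapezoid between Q = 18 and Q = 58 of height $10: ½ · (58 + 18) · 10 = $380.

Producer surplus falls by $380 thousand.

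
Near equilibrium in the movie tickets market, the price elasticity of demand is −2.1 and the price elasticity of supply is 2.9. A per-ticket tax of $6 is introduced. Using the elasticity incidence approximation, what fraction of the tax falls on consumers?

Consumers' share ≈ 0.58.

Incidence ratio: consumers' share ≈ εs / (εs + |εd|) = 2.9 / (2.9 + 2.1) = 0.58.
Supply is the more elastic side, so consumers bear the larger share.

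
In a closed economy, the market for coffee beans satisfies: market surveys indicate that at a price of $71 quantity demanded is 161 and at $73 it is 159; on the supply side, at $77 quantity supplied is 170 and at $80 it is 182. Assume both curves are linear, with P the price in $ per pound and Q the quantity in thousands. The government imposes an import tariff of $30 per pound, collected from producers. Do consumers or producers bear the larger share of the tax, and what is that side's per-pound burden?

Demand slope: (159 − 161)/(73 − 71) = -1, so Qd = 232 − P.
Supply slope: (182 − 170)/(80 − 77) = 4, so Qs = 4P − 138.
Without the tax, 232 − P = 4P − 138 gives 5P = 370, so P* = $74 and Q* = 158.
With the tax collected from producers, supply shifts: Qs = 4(P − 30) − 138.
New equilibrium: consumers pay $98, producers receive $68, Q = 134. (Wedge: Pb − Ps = 30.)
Per-pound burden: consumers $24, producers $6.
Consumers take the larger share because demand is less price-elastic here (demand slope 1 vs supply slope 4).

Consumers bear the larger share: $24 per pound.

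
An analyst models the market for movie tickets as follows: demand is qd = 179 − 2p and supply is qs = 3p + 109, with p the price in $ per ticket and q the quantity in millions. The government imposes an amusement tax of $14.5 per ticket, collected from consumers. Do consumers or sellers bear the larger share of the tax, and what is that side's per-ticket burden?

Without the tax, 179 − 2p = 3p + 109 gives 5p = 70, so p* = $14 and q* = 151.
With the tax collected from consumers, demand (in seller-price terms) shifts: qd = 179 − 2(p + 14.5).
New equilibrium: consumers pay $22.7, sellers receive $8.2, q = 133.6. (Wedge: pb − ps = 14.5.)
Per-ticket burden: consumers $8.7, sellers $5.8.
Consumers take the larger share because demand is less price-elastic here (demand slope 2 vs supply slope 3).

Consumers bear the larger share: $8.7 per ticket.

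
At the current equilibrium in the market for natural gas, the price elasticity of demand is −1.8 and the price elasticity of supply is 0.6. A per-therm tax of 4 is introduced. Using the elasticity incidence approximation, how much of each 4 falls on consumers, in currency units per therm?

Incidence ratio: consumers' share ≈ εs / (εs + |εd|) = 0.6 / (0.6 + 1.8) = 0.25.
So consumers bear ≈ 0.25 × 4 = 1; suppliers bear 3.

Consumers bear ≈ 1 per therm.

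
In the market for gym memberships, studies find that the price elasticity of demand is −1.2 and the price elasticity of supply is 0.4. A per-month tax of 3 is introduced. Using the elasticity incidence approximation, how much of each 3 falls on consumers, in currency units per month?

Incidence ratio: consumers' share ≈ εs / (εs + |εd|) = 0.4 / (0.4 + 1.2) = 0.25.
So consumers bear ≈ 0.25 × 3 = 0.75; sellers bear 2.25.

Consumers bear ≈ 0.75 per month.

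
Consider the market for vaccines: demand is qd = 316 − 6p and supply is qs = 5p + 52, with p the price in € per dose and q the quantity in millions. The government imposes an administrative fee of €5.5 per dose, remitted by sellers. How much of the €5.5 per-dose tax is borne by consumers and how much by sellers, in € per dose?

Without the tax, 316 − 6p = 5p + 52 gives 11p = 264, so p* = €24 and q* = 172.
With the tax collected from sellers, supply shifts: qs = 5(p − 5.5) + 52.
New equilibrium: consumers pay €26.5, sellers receive €21, q = 157. (Wedge: pb − ps = 5.5.)
Burden on consumers: €2.5; on sellers: €3. (They sum to €5.5.)

Consumers bear €2.5 per dose; sellers bear €3 per dose.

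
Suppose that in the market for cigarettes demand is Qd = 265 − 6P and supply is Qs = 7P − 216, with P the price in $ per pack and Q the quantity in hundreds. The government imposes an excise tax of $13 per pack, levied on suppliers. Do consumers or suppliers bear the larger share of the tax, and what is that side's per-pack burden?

Consumers bear the larger share: $7 per pack.

Before the tax: set 265 − 6P = 7P − 216 → P* = $37, Q* = 43.
With the tax collected from suppliers, supply shifts: Qs = 7(P − 13) − 216.
Solving gives Q = 1 with consumers paying $44 and suppliers receiving $31 (the $13 wedge).
Per-pack burden: consumers $7, suppliers $6.
Consumers take the larger share because demand is less price-elastic here (demand slope 6 vs supply slope 7).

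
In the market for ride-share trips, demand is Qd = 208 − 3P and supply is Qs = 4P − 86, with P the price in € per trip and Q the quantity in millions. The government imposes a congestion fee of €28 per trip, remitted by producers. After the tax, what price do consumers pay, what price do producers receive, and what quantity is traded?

Without the tax, 208 − 3P = 4P − 86 gives 7P = 294, so P* = €42 and Q* = 82.
With the tax collected from producers, supply shifts: Qs = 4(P − 28) − 86.
Solving gives Q = 34 with consumers paying €58 and producers receiving €30 (the €28 wedge).
The less price-elastic side of the market bears the larger share of a per-unit tax.

Consumers pay €58; producers receive €30; quantity = 34.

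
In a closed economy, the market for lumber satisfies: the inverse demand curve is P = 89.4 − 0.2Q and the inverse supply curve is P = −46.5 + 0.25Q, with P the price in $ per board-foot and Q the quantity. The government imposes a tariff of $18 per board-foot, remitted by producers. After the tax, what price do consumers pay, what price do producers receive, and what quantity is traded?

Consumers pay $37; producers receive $19; quantity = 262.

Inverting to Q(P) form: Qd = 447 − 5P; Qs = 4P + 186.
Before the tax: set 447 − 5P = 4P + 186 → P* = $29, Q* = 302.
With the tax collected from producers, supply shifts: Qs = 4(P − 18) + 186.
Solving gives Q = 262 with consumers paying $37 and producers receiving $19 (the $18 wedge).
The less price-elastic side of the market bears the larger share of a per-unit tax.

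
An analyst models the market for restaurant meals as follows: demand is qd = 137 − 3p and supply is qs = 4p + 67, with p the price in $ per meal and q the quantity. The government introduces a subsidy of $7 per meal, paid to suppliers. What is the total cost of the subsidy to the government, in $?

Without the subsidy, 137 − 3p = 4p + 67 gives 7p = 70, so p* = $10 and q* = 107.
With a per-unit subsidy paid to suppliers, each receives p + 7 per unit sold, so supply becomes qs = 4(p + 7) + 67.
New equilibrium: buyers pay $6, suppliers receive $13, q = 119. (Wedge: pb − ps = −7.)
Outlay = t · Q = 7 · 119 = $833.

Government outlay = $833.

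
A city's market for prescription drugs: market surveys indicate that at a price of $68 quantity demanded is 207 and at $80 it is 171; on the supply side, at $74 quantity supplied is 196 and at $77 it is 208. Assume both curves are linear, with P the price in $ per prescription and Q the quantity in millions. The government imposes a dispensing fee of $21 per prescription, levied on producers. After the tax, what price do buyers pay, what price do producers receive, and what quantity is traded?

Buyers pay $85; producers receive $64; quantity = 156.

Demand slope: (171 − 207)/(80 − 68) = -3, so Qd = 411 − 3P.
Supply slope: (208 − 196)/(77 − 74) = 4, so Qs = 4P − 100.
Without the tax, 411 − 3P = 4P − 100 gives 7P = 511, so P* = $73 and Q* = 192.
With the tax collected from producers, supply shifts: Qs = 4(P − 21) − 100.
New equilibrium: buyers pay $85, producers receive $64, Q = 156. (Wedge: Pb − Ps = 21.)
The less price-elastic side of the market bears the larger share of a per-unit tax.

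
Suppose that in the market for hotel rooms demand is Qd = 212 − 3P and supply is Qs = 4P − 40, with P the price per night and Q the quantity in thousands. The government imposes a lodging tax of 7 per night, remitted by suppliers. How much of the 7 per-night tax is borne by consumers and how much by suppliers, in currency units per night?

Before the tax: set 212 − 3P = 4P − 40 → P* = 36, Q* = 104.
With the tax collected from suppliers, supply shifts: Qs = 4(P − 7) − 40.
Solving gives Q = 92 with consumers paying 40 and suppliers receiving 33 (the 7 wedge).
Burden on consumers: 4; on suppliers: 3. (They sum to 7.)

Consumers bear 4 per night; suppliers bear 3 per night.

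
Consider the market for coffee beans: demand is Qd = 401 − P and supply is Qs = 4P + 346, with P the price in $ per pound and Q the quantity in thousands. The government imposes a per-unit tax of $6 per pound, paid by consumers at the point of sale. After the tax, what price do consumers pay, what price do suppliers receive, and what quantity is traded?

Consumers pay $15.8; suppliers receive $9.8; quantity = 385.2.

Without the tax, 401 − P = 4P + 346 gives 5P = 55, so P* = $11 and Q* = 390.
With the tax collected from consumers, demand (in seller-price terms) shifts: Qd = 401 − (P + 6).
Solving gives Q = 385.2 with consumers paying $15.8 and suppliers receiving $9.8 (the $6 wedge).
The less price-elastic side of the market bears the larger share of a per-unit tax.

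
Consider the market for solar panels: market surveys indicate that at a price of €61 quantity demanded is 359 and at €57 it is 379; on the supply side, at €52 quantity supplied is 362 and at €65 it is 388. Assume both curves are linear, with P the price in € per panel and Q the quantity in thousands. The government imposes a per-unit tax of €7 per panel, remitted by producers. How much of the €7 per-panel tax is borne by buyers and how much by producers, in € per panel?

Demand slope: (379 − 359)/(57 − 61) = -5, so Qd = 664 − 5P.
Supply slope: (388 − 362)/(65 − 52) = 2, so Qs = 2P + 258.
Before the tax: set 664 − 5P = 2P + 258 → P* = €58, Q* = 374.
With the tax collected from producers, supply shifts: Qs = 2(P − 7) + 258.
Solving gives Q = 364 with buyers paying €60 and producers receiving €53 (the €7 wedge).
Burden on buyers: €2; on producers: €5. (They sum to €7.)

Buyers bear €2 per panel; producers bear €5 per panel.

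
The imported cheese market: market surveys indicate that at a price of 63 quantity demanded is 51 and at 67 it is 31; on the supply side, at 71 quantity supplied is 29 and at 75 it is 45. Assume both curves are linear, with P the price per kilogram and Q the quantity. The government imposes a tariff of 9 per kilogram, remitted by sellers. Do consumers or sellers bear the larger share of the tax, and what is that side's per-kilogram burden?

Demand slope: (31 − 51)/(67 − 63) = -5, so Qd = 366 − 5P.
Supply slope: (45 − 29)/(75 − 71) = 4, so Qs = 4P − 255.
Before the tax: set 366 − 5P = 4P − 255 → P* = 69, Q* = 21.
With the tax collected from sellers, supply shifts: Qs = 4(P − 9) − 255.
Solving gives Q = 1 with consumers paying 73 and sellers receiving 64 (the 9 wedge).
Per-kilogram burden: consumers 4, sellers 5.
Sellers take the larger share because supply is less price-elastic here (demand slope 5 vs supply slope 4).

Sellers bear the larger share: 5 per kilogram.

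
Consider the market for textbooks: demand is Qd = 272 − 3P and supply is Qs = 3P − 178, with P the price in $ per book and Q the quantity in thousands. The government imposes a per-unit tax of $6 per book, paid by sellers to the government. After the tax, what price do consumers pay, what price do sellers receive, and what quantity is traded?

Without the tax, 272 − 3P = 3P − 178 gives 6P = 450, so P* = $75 and Q* = 47.
With the tax collected from sellers, supply shifts: Qs = 3(P − 6) − 178.
New equilibrium: consumers pay $78, sellers receive $72, Q = 38. (Wedge: Pb − Ps = 6.)

Consumers pay $78; sellers receive $72; quantity = 38.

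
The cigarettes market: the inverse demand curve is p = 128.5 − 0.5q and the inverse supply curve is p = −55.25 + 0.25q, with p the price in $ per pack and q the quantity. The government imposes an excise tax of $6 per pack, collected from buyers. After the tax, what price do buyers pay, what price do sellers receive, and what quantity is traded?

Buyers pay $10; sellers receive $4; quantity = 237.

Inverting to q(p) form: qd = 257 − 2p; qs = 4p + 221.
Before the tax: set 257 − 2p = 4p + 221 → p* = $6, q* = 245.
With the tax collected from buyers, demand (in seller-price terms) shifts: qd = 257 − 2(p + 6).
Solving gives q = 237 with buyers paying $10 and sellers receiving $4 (the $6 wedge).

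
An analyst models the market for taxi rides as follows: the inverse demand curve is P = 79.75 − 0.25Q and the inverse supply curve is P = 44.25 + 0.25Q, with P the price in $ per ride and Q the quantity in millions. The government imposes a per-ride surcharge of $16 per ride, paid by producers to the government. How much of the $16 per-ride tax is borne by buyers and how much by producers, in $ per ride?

Buyers bear $8 per ride; producers bear $8 per ride.

Inverting to Q(P) form: Qd = 319 − 4P; Qs = 4P − 177.
Before the tax: set 319 − 4P = 4P − 177 → P* = $62, Q* = 71.
With the tax collected from producers, supply shifts: Qs = 4(P − 16) − 177.
New equilibrium: buyers pay $70, producers receive $54, Q = 39. (Wedge: Pb − Ps = 16.)
Burden on buyers: $8; on producers: $8. (They sum to $16.)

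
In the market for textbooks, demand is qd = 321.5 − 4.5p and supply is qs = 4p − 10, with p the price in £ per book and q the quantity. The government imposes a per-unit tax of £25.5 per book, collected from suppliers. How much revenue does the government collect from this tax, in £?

Tax revenue = £2346.

Without the tax, 321.5 − 4.5p = 4p − 10 gives 8.5p = 331.5, so p* = £39 and q* = 146.
With the tax collected from suppliers, supply shifts: qs = 4(p − 25.5) − 10.
Solving gives q = 92 with consumers paying £51 and suppliers receiving £25.5 (the £25.5 wedge).
Revenue = t · Q = 25.5 · 92 = £2346.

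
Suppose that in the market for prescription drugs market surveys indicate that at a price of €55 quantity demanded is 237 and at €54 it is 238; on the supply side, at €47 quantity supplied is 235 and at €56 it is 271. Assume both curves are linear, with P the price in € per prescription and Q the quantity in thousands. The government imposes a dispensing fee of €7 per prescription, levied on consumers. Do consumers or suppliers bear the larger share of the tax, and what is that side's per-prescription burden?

Demand slope: (238 − 237)/(54 − 55) = -1, so Qd = 292 − P.
Supply slope: (271 − 235)/(56 − 47) = 4, so Qs = 4P + 47.
Before the tax: set 292 − P = 4P + 47 → P* = €49, Q* = 243.
With the tax collected from consumers, demand (in seller-price terms) shifts: Qd = 292 − (P + 7).
Solving gives Q = 237.4 with consumers paying €54.6 and suppliers receiving €47.6 (the €7 wedge).
Per-prescription burden: consumers €5.6, suppliers €1.4.
Consumers take the larger share because demand is less price-elastic here (demand slope 1 vs supply slope 4).

Consumers bear the larger share: €5.6 per prescription.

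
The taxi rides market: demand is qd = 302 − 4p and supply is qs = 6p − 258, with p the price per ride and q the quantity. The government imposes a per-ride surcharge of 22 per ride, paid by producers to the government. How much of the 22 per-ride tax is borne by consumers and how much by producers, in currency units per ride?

Without the tax, 302 − 4p = 6p − 258 gives 10p = 560, so p* = 56 and q* = 78.
With the tax collected from producers, supply shifts: qs = 6(p − 22) − 258.
Solving gives q = 25.2 with consumers paying 69.2 and producers receiving 47.2 (the 22 wedge).
Burden on consumers: 13.2; on producers: 8.8. (They sum to 22.)
The less price-elastic side of the market bears the larger share of a per-unit tax.

Consumers bear 13.2 per ride; producers bear 8.8 per ride.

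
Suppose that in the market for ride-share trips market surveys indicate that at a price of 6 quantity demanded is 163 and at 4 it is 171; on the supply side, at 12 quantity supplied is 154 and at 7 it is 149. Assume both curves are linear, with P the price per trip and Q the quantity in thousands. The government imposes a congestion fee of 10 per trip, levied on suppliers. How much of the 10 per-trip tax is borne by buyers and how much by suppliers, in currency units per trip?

Buyers bear 2 per trip; suppliers bear 8 per trip.

Demand slope: (171 − 163)/(4 − 6) = -4, so Qd = 187 − 4P.
Supply slope: (149 − 154)/(7 − 12) = 1, so Qs = P + 142.
Without the tax, 187 − 4P = P + 142 gives 5P = 45, so P* = 9 and Q* = 151.
With the tax collected from suppliers, supply shifts: Qs = (P − 10) + 142.
Solving gives Q = 143 with buyers paying 11 and suppliers receiving 1 (the 10 wedge).
Burden on buyers: 2; on suppliers: 8. (They sum to 10.)
The less price-elastic side of the market bears the larger share of a per-unit tax.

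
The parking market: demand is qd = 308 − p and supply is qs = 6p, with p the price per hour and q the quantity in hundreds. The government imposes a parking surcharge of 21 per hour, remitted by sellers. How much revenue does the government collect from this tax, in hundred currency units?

Before the tax: set 308 − p = 6p → p* = 44, q* = 264.
With the tax collected from sellers, supply shifts: qs = 6(p − 21).
Solving gives q = 246 with consumers paying 62 and sellers receiving 41 (the 21 wedge).
Revenue = t · Q = 21 · 246 = 5166.

Tax revenue = 5166 hundred.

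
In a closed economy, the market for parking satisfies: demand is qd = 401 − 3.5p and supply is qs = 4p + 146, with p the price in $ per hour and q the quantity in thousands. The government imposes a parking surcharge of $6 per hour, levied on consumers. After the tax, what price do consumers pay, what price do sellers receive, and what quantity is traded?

Consumers pay $37.2; sellers receive $31.2; quantity = 270.8.

Before the tax: set 401 − 3.5p = 4p + 146 → p* = $34, q* = 282.
With the tax collected from consumers, demand (in seller-price terms) shifts: qd = 401 − 3.5(p + 6).
New equilibrium: consumers pay $37.2, sellers receive $31.2, q = 270.8. (Wedge: pb − ps = 6.)
The less price-elastic side of the market bears the larger share of a per-unit tax.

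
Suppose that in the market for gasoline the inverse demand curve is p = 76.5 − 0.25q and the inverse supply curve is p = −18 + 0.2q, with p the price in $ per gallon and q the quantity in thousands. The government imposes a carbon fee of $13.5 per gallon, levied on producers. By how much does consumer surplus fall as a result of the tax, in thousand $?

Inverting to q(p) form: qd = 306 − 4p; qs = 5p + 90.
Without the tax, 306 − 4p = 5p + 90 gives 9p = 216, so p* = $24 and q* = 210.
With the tax collected from producers, supply shifts: qs = 5(p − 13.5) + 90.
Solving gives q = 180 with consumers paying $31.5 and producers receiving $18 (the $13.5 wedge).
ΔCS is the trapezoid between Q = 180 and Q = 210 of height $7.5: ½ · (210 + 180) · 7.5 = $1462.5.

Consumer surplus falls by $1462.5 thousand.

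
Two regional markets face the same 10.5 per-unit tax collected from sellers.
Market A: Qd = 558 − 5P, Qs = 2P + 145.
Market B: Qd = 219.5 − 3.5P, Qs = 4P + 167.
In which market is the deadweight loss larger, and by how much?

Market A: pre-tax P* = 59, Q* = 263; post-tax Q = 248; deadweight loss = 78.75.
Market B: pre-tax P* = 7, Q* = 195; post-tax Q = 175.4; deadweight loss = 102.9.
Difference: 78.75 vs 102.9 → market B is larger by 24.15.

Market B, by 24.15.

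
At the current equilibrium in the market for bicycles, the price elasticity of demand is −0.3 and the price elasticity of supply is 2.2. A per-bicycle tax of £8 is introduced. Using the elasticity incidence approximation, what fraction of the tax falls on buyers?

Incidence ratio: buyers' share ≈ εs / (εs + |εd|) = 2.2 / (2.2 + 0.3) = 0.88.
Supply is the more elastic side, so buyers bear the larger share.

Buyers' share ≈ 0.88.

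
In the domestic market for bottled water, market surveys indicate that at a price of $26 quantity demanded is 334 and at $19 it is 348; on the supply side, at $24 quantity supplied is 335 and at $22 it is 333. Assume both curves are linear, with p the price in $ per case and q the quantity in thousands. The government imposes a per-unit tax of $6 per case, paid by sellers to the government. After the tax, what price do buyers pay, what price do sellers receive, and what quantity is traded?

Demand slope: (348 − 334)/(19 − 26) = -2, so qd = 386 − 2p.
Supply slope: (333 − 335)/(22 − 24) = 1, so qs = p + 311.
Without the tax, 386 − 2p = p + 311 gives 3p = 75, so p* = $25 and q* = 336.
With the tax collected from sellers, supply shifts: qs = (p − 6) + 311.
New equilibrium: buyers pay $27, sellers receive $21, q = 332. (Wedge: pb − ps = 6.)

Buyers pay $27; sellers receive $21; quantity = 332.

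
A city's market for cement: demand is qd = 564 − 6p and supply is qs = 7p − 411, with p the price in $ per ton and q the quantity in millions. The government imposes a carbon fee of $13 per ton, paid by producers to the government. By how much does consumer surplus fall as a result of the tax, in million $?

Consumer surplus falls by $651 million.

Before the tax: set 564 − 6p = 7p − 411 → p* = $75, q* = 114.
With the tax collected from producers, supply shifts: qs = 7(p − 13) − 411.
Solving gives q = 72 with consumers paying $82 and producers receiving $69 (the $13 wedge).
ΔCS is the trapezoid between Q = 72 and Q = 114 of height $7: ½ · (114 + 72) · 7 = $651.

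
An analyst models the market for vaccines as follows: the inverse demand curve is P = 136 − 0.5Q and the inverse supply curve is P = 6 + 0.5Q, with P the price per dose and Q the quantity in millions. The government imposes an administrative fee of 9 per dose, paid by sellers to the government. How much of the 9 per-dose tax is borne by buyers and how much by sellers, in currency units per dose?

Rewrite in direct form: Qd = 272 − 2P and Qs = 2P − 12.
Before the tax: set 272 − 2P = 2P − 12 → P* = 71, Q* = 130.
With the tax collected from sellers, supply shifts: Qs = 2(P − 9) − 12.
New equilibrium: buyers pay 75.5, sellers receive 66.5, Q = 121. (Wedge: Pb − Ps = 9.)
Burden on buyers: 4.5; on sellers: 4.5. (They sum to 9.)
The less price-elastic side of the market bears the larger share of a per-unit tax.

Buyers bear 4.5 per dose; sellers bear 4.5 per dose.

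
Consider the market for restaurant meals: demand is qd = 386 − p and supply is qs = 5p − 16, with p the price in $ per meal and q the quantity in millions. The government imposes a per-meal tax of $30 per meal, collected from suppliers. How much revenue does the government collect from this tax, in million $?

Without the tax, 386 − p = 5p − 16 gives 6p = 402, so p* = $67 and q* = 319.
With the tax collected from suppliers, supply shifts: qs = 5(p − 30) − 16.
Solving gives q = 294 with buyers paying $92 and suppliers receiving $62 (the $30 wedge).
Revenue = t · Q = 30 · 294 = $8820.

Tax revenue = $8820 million.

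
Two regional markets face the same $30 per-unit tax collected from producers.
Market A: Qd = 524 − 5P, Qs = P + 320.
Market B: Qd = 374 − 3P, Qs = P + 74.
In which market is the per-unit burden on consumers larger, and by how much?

Market A: pre-tax P* = $34, Q* = 354; post-tax Q = 329; per-unit burden on consumers = $5.
Market B: pre-tax P* = $75, Q* = 149; post-tax Q = 126.5; per-unit burden on consumers = $7.5.
Difference: $5 vs $7.5 → market B is larger by $2.5.

Market B, by $2.5.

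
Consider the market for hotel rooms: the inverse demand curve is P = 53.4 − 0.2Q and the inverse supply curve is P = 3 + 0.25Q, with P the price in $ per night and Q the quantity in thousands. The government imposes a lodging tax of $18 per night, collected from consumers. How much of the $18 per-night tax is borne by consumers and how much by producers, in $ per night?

Inverting to Q(P) form: Qd = 267 − 5P; Qs = 4P − 12.
Without the tax, 267 − 5P = 4P − 12 gives 9P = 279, so P* = $31 and Q* = 112.
With the tax collected from consumers, demand (in seller-price terms) shifts: Qd = 267 − 5(P + 18).
New equilibrium: consumers pay $39, producers receive $21, Q = 72. (Wedge: Pb − Ps = 18.)
Burden on consumers: $8; on producers: $10. (They sum to $18.)

Consumers bear $8 per night; producers bear $10 per night.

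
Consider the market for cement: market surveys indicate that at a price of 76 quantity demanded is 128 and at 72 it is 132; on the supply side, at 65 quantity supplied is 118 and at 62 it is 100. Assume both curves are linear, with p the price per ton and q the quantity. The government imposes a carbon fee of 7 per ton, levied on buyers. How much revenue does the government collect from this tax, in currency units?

Tax revenue = 910.

Demand slope: (132 − 128)/(72 − 76) = -1, so qd = 204 − p.
Supply slope: (100 − 118)/(62 − 65) = 6, so qs = 6p − 272.
Without the tax, 204 − p = 6p − 272 gives 7p = 476, so p* = 68 and q* = 136.
With the tax collected from buyers, demand (in seller-price terms) shifts: qd = 204 − (p + 7).
Solving gives q = 130 with buyers paying 74 and producers receiving 67 (the 7 wedge).
Revenue = t · Q = 7 · 130 = 910.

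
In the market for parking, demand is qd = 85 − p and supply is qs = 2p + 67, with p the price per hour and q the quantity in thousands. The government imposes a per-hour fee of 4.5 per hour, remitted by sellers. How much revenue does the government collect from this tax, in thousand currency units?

Tax revenue = 342 thousand.

Before the tax: set 85 − p = 2p + 67 → p* = 6, q* = 79.
With the tax collected from sellers, supply shifts: qs = 2(p − 4.5) + 67.
Solving gives q = 76 with buyers paying 9 and sellers receiving 4.5 (the 4.5 wedge).
Revenue = t · Q = 4.5 · 76 = 342.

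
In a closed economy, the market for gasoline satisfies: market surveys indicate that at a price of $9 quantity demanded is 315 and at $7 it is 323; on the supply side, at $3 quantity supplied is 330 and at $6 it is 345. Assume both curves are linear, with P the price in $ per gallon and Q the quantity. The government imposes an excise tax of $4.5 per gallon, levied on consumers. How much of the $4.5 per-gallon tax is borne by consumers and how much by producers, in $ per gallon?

Consumers bear $2.5 per gallon; producers bear $2 per gallon.

Demand slope: (323 − 315)/(7 − 9) = -4, so Qd = 351 − 4P.
Supply slope: (345 − 330)/(6 − 3) = 5, so Qs = 5P + 315.
Without the tax, 351 − 4P = 5P + 315 gives 9P = 36, so P* = $4 and Q* = 335.
With the tax collected from consumers, demand (in seller-price terms) shifts: Qd = 351 − 4(P + 4.5).
New equilibrium: consumers pay $6.5, producers receive $2, Q = 325. (Wedge: Pb − Ps = 4.5.)
Burden on consumers: $2.5; on producers: $2. (They sum to $4.5.)
The less price-elastic side of the market bears the larger share of a per-unit tax.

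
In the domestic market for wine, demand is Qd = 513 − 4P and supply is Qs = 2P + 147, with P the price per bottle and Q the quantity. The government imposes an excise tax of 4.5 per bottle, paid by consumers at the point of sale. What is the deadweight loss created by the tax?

Without the tax, 513 − 4P = 2P + 147 gives 6P = 366, so P* = 61 and Q* = 269.
With the tax collected from consumers, demand (in seller-price terms) shifts: Qd = 513 − 4(P + 4.5).
Solving gives Q = 263 with consumers paying 62.5 and producers receiving 58 (the 4.5 wedge).
Quantity falls by |ΔQ| = |269 − 263| = 6.
DWL = ½ · t · |ΔQ| = ½ · 4.5 · 6 = 13.5.

Deadweight loss = 13.5.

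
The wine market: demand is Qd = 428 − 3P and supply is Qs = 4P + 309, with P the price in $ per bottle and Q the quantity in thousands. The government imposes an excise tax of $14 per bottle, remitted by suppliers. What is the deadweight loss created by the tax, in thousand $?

Deadweight loss = $168 thousand.

Without the tax, 428 − 3P = 4P + 309 gives 7P = 119, so P* = $17 and Q* = 377.
With the tax collected from suppliers, supply shifts: Qs = 4(P − 14) + 309.
New equilibrium: consumers pay $25, suppliers receive $11, Q = 353. (Wedge: Pb − Ps = 14.)
Quantity falls by |ΔQ| = |377 − 353| = 24.
DWL = ½ · t · |ΔQ| = ½ · 14 · 24 = $168.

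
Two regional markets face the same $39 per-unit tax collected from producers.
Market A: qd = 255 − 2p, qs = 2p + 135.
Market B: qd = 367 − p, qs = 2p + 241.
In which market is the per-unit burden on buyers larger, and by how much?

Market A: pre-tax p* = $30, q* = 195; post-tax q = 156; per-unit burden on buyers = $19.5.
Market B: pre-tax p* = $42, q* = 325; post-tax q = 299; per-unit burden on buyers = $26.
Difference: $19.5 vs $26 → market B is larger by $6.5.

Market B, by $6.5.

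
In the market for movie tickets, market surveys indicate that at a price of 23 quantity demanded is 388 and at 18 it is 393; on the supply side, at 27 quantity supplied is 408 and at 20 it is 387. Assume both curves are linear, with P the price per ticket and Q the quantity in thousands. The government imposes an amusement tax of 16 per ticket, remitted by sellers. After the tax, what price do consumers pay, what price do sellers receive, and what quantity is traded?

Demand slope: (393 − 388)/(18 − 23) = -1, so Qd = 411 − P.
Supply slope: (387 − 408)/(20 − 27) = 3, so Qs = 3P + 327.
Without the tax, 411 − P = 3P + 327 gives 4P = 84, so P* = 21 and Q* = 390.
With the tax collected from sellers, supply shifts: Qs = 3(P − 16) + 327.
New equilibrium: consumers pay 33, sellers receive 17, Q = 378. (Wedge: Pb − Ps = 16.)
The less price-elastic side of the market bears the larger share of a per-unit tax.

Consumers pay 33; sellers receive 17; quantity = 378.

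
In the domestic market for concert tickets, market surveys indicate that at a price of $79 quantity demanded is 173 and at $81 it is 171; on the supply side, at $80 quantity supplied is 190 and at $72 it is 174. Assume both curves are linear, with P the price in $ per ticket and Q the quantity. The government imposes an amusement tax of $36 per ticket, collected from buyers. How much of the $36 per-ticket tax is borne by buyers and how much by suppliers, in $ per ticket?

Buyers bear $24 per ticket; suppliers bear $12 per ticket.

Demand slope: (171 − 173)/(81 − 79) = -1, so Qd = 252 − P.
Supply slope: (174 − 190)/(72 − 80) = 2, so Qs = 2P + 30.
Before the tax: set 252 − P = 2P + 30 → P* = $74, Q* = 178.
With the tax collected from buyers, demand (in seller-price terms) shifts: Qd = 252 − (P + 36).
New equilibrium: buyers pay $98, suppliers receive $62, Q = 154. (Wedge: Pb − Ps = 36.)
Burden on buyers: $24; on suppliers: $12. (They sum to $36.)
The less price-elastic side of the market bears the larger share of a per-unit tax.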